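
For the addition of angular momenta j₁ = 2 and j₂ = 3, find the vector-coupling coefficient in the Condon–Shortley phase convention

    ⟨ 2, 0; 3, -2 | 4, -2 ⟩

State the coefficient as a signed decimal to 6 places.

+√(12/35) = +0.585540

j₁+j₂−J=1  J+j₁−j₂=3  J−j₁+j₂=5  j₁+j₂+J+1=10
(j₁±m₁, j₂±m₂, J±M) = (2,2,1,5,2,6)
P² = 8640/7
sum k=0..1:
  [0] +1/48 = 1/48
  [1] −1/240 = -1/240
S = 1/60
C² = P²·S² = 12/35 ; C = +0.585540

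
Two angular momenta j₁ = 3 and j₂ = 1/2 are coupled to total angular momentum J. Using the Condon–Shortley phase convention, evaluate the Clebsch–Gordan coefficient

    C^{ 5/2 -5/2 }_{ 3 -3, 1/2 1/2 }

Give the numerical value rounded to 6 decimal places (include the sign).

triangle: 1!×5!×0!/7! = 120/5040
(j±m)!: 0!×6!×1!×0!×0!×5! = 86400
prefactor² = (2J+1)×Δ×N² = 86400/7
  k=1: −1/(1!×0!×5!×0!×0!×0!) = -1/120
Σ = -1/120  ⇒  CG² = 86400/7×(-1/120)² = 6/7
CG = −√(6/7) = -0.925820

-0.925820  (= −√(6/7))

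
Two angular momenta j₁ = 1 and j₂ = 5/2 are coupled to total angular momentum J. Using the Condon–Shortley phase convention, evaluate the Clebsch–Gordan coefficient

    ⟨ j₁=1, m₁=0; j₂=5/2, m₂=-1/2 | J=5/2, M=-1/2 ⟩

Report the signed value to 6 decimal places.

+√(1/35) = +0.169031

√[6·1!1!4!/7! · 1!1!2!3!2!3!] = √(144/35)
  +(−1)^0/∏(0,1,1,2,0,2)! = 1/4  (running 1/4)
  +(−1)^1/∏(1,0,0,1,1,3)! = -1/6  (running 1/12)
⟨..|..⟩ = √(144/35)·(1/12) = +0.169031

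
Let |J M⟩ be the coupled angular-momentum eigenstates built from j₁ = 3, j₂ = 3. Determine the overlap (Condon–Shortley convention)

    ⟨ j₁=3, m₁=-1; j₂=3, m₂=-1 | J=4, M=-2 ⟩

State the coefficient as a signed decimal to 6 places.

−√(20/77) ≈ -0.509647

√[9·2!4!4!/11! · 2!4!2!4!2!6!] = √(331776/385)
  +(−1)^0/∏(0,2,4,2,0,2)! = 1/192  (running 1/192)
  +(−1)^1/∏(1,1,3,1,1,3)! = -1/36  (running -13/576)
  +(−1)^2/∏(2,0,2,0,2,4)! = 1/192  (running -5/288)
⟨..|..⟩ = √(331776/385)·(-5/288) = -0.509647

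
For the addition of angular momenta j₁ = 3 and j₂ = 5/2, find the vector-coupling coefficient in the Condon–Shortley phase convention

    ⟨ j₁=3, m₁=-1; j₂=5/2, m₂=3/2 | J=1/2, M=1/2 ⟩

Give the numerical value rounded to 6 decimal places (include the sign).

√[2·5!1!0!/7! · 2!4!4!1!1!0!] = √(384/7)
  +(−1)^4/∏(4,1,0,0,1,0)! = 1/24  (running 1/24)
⟨..|..⟩ = √(384/7)·(1/24) = +0.308607

+0.308607  (= +√(2/21))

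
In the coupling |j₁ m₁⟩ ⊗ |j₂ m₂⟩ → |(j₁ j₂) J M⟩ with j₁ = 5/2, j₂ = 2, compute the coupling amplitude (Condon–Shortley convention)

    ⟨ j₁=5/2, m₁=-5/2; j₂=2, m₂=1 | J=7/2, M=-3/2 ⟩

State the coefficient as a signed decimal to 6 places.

triangle: 1!*4!*3!/9! = 144/362880
(j±m)!: 0!*5!*3!*1!*2!*5! = 172800
prefactor² = (2J+1)*Δ*N² = 3840/7
  k=1: −1/(1!*0!*4!*2!*0!*1!) = -1/48
Σ = -1/48  ⇒  CG² = 3840/7*(-1/48)² = 5/21
CG = −√(5/21) = -0.487950

-0.487950  (= −√(5/21))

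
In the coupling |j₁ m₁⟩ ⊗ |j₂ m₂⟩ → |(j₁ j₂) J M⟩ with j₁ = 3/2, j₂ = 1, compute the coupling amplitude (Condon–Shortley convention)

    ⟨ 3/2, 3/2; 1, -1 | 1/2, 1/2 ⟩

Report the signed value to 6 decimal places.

triangle: 2!×1!×0!/4! = 2/24
(j±m)!: 3!×0!×0!×2!×1!×0! = 12
prefactor² = (2J+1)×Δ×N² = 2
  k=0: +1/(0!×2!×0!×0!×1!×0!) = 1/2
Σ = 1/2  ⇒  CG² = 2×1/2² = 1/2
CG = +√(1/2) = +0.707107

+0.707107  (= +√(1/2))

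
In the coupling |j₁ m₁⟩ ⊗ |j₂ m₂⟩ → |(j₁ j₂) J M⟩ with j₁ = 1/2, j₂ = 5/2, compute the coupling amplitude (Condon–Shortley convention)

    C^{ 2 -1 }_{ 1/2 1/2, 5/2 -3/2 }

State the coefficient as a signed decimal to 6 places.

triangle: 1!*0!*4!/6! = 24/720
(j±m)!: 1!*0!*1!*4!*1!*3! = 144
prefactor² = (2J+1)*Δ*N² = 24
  k=0: +1/(0!*1!*0!*1!*0!*3!) = 1/6
Σ = 1/6  ⇒  CG² = 24*1/6² = 2/3
CG = +√(2/3) = +0.816497

+√(2/3) ≈ +0.816497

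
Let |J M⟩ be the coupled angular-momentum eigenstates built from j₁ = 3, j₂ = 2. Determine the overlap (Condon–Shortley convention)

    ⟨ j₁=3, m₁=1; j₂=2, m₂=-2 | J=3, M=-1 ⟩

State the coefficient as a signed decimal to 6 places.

+0.632456

triangle: 2!*4!*2!/9! = 96/362880
(j±m)!: 4!*2!*0!*4!*2!*4! = 55296
prefactor² = (2J+1)*Δ*N² = 512/5
  k=0: +1/(0!*2!*2!*0!*2!*2!) = 1/16
Σ = 1/16  ⇒  CG² = 512/5*1/16² = 2/5
CG = +√(2/5) = +0.632456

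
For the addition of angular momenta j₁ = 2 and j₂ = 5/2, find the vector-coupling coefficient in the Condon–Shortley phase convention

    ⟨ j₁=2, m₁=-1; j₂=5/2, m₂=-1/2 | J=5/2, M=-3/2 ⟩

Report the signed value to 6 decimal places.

triangle: 2!×2!×3!/8! = 24/40320
(j±m)!: 1!×3!×2!×3!×1!×4! = 1728
prefactor² = (2J+1)×Δ×N² = 216/35
  k=1: −1/(1!×1!×2!×1!×0!×2!) = -1/4
  k=2: +1/(2!×0!×1!×0!×1!×3!) = 1/12
Σ = -1/6  ⇒  CG² = 216/35×(-1/6)² = 6/35
CG = −√(6/35) = -0.414039

−√(6/35) ≈ -0.414039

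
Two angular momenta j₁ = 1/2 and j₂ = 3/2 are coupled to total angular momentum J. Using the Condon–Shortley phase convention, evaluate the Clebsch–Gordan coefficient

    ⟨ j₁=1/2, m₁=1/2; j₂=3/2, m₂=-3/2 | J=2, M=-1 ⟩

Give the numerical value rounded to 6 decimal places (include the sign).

+√(1/4) ≈ +0.500000

j₁+j₂−J=0  J+j₁−j₂=1  J−j₁+j₂=3  j₁+j₂+J+1=5
(j₁±m₁, j₂±m₂, J±M) = (1,0,0,3,1,3)
P² = 9
sum k=0..0:
  [0] +1/6 = 1/6
S = 1/6
C² = P²·S² = 1/4 ; C = +0.500000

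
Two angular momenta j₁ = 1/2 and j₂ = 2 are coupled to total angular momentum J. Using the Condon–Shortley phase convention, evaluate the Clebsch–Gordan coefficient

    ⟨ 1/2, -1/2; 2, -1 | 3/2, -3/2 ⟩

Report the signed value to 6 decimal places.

j₁+j₂−J=1  J+j₁−j₂=0  J−j₁+j₂=3  j₁+j₂+J+1=5
(j₁±m₁, j₂±m₂, J±M) = (0,1,1,3,0,3)
P² = 36/5
sum k=1..1:
  [1] −1/6 = -1/6
S = -1/6
C² = P²·S² = 1/5 ; C = -0.447214

-0.447214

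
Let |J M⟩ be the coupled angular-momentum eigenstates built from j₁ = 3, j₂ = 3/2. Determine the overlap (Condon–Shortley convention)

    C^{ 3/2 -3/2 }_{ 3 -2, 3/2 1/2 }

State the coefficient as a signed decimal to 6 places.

+0.534522

triangle: 3!×3!×0!/7! = 36/5040
(j±m)!: 1!×5!×2!×1!×0!×3! = 1440
prefactor² = (2J+1)×Δ×N² = 288/7
  k=2: +1/(2!×1!×3!×0!×0!×0!) = 1/12
Σ = 1/12  ⇒  CG² = 288/7×1/12² = 2/7
CG = +√(2/7) = +0.534522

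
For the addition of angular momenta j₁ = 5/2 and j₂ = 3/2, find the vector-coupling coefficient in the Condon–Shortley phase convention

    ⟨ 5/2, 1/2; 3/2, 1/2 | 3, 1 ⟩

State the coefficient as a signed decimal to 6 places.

triangle: 1!×4!×2!/8! = 48/40320
(j±m)!: 3!×2!×2!×1!×4!×2! = 1152
prefactor² = (2J+1)×Δ×N² = 48/5
  k=0: +1/(0!×1!×2!×2!×2!×0!) = 1/8
  k=1: −1/(1!×0!×1!×1!×3!×1!) = -1/6
Σ = -1/24  ⇒  CG² = 48/5×(-1/24)² = 1/60
CG = −√(1/60) = -0.129099

−√(1/60) = -0.129099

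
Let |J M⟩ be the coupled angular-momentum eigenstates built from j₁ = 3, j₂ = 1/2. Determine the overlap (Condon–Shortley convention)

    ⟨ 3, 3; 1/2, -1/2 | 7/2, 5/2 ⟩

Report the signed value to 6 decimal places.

+√(1/7) ≈ +0.377964

√[8·0!6!1!/8! · 6!0!0!1!6!1!] = √(518400/7)
  +(−1)^0/∏(0,0,0,0,6,1)! = 1/720  (running 1/720)
⟨..|..⟩ = √(518400/7)·(1/720) = +0.377964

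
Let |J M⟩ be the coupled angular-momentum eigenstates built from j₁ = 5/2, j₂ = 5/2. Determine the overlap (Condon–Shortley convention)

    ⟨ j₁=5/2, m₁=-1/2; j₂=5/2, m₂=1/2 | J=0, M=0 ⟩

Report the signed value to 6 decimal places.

j₁+j₂−J=5  J+j₁−j₂=0  J−j₁+j₂=0  j₁+j₂+J+1=6
(j₁±m₁, j₂±m₂, J±M) = (2,3,3,2,0,0)
P² = 24
sum k=3..3:
  [3] −1/12 = -1/12
S = -1/12
C² = P²·S² = 1/6 ; C = -0.408248

-0.408248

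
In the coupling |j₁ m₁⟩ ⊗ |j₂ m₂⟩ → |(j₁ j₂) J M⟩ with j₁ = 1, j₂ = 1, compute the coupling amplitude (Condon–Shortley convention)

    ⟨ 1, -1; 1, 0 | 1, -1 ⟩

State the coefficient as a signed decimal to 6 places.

√[3·1!1!1!/4! · 0!2!1!1!0!2!] = √(1/2)
  +(−1)^1/∏(1,0,1,0,0,1)! = -1  (running -1)
⟨..|..⟩ = √(1/2)·(-1) = -0.707107

−√(1/2) ≈ -0.707107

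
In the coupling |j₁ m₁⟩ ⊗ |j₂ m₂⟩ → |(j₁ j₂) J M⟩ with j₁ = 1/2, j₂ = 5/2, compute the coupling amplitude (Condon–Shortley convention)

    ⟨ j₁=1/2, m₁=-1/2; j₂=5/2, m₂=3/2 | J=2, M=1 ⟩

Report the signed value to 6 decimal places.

−√(2/3) ≈ -0.816497

j₁+j₂−J=1  J+j₁−j₂=0  J−j₁+j₂=4  j₁+j₂+J+1=6
(j₁±m₁, j₂±m₂, J±M) = (0,1,4,1,3,1)
P² = 24
sum k=1..1:
  [1] −1/6 = -1/6
S = -1/6
C² = P²·S² = 2/3 ; C = -0.816497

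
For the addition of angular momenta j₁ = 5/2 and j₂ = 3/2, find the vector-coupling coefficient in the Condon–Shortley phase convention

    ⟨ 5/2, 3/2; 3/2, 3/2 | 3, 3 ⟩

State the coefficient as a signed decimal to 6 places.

√[7·1!4!2!/8! · 4!1!3!0!6!0!] = √(864)
  +(−1)^1/∏(1,0,0,2,4,0)! = -1/48  (running -1/48)
⟨..|..⟩ = √(864)·(-1/48) = -0.612372

−√(3/8) = -0.612372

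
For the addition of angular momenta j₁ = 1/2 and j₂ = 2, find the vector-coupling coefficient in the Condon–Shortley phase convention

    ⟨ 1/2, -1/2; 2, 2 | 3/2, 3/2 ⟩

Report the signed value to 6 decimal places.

√[4·1!0!3!/5! · 0!1!4!0!3!0!] = √(144/5)
  +(−1)^1/∏(1,0,0,3,0,0)! = -1/6  (running -1/6)
⟨..|..⟩ = √(144/5)·(-1/6) = -0.894427

−√(4/5) = -0.894427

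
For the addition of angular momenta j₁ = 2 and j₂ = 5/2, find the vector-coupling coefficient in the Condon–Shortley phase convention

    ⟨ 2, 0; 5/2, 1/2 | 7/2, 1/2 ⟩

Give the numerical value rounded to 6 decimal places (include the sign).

√[8·1!3!4!/9! · 2!2!3!2!4!3!] = √(768/35)
  +(−1)^0/∏(0,1,2,3,1,1)! = 1/12  (running 1/12)
  +(−1)^1/∏(1,0,1,2,2,2)! = -1/8  (running -1/24)
⟨..|..⟩ = √(768/35)·(-1/24) = -0.195180

−√(4/105) ≈ -0.195180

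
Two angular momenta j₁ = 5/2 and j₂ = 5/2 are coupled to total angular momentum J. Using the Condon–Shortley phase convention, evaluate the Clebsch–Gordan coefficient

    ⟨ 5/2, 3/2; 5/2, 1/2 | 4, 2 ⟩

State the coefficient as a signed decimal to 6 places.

+0.422577

triangle: 1!×4!×4!/10! = 576/3628800
(j±m)!: 4!×1!×3!×2!×6!×2! = 414720
prefactor² = (2J+1)×Δ×N² = 20736/35
  k=0: +1/(0!×1!×1!×3!×3!×1!) = 1/36
  k=1: −1/(1!×0!×0!×2!×4!×2!) = -1/96
Σ = 5/288  ⇒  CG² = 20736/35×5/288² = 5/28
CG = +√(5/28) = +0.422577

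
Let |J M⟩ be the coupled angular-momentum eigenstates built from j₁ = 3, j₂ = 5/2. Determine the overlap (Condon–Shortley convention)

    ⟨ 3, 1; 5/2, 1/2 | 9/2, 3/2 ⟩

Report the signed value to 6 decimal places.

+√(5/231) ≈ +0.147122

j₁+j₂−J=1  J+j₁−j₂=5  J−j₁+j₂=4  j₁+j₂+J+1=11
(j₁±m₁, j₂±m₂, J±M) = (4,2,3,2,6,3)
P² = 138240/77
sum k=0..1:
  [0] +1/72 = 1/72
  [1] −1/96 = -1/96
S = 1/288
C² = P²·S² = 5/231 ; C = +0.147122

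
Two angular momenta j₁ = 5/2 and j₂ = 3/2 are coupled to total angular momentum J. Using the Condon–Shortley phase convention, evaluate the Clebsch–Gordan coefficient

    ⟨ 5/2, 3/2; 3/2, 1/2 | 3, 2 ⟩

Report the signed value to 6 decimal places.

+√(1/12) ≈ +0.288675

j₁+j₂−J=1  J+j₁−j₂=4  J−j₁+j₂=2  j₁+j₂+J+1=8
(j₁±m₁, j₂±m₂, J±M) = (4,1,2,1,5,1)
P² = 48
sum k=0..1:
  [0] +1/12 = 1/12
  [1] −1/24 = -1/24
S = 1/24
C² = P²·S² = 1/12 ; C = +0.288675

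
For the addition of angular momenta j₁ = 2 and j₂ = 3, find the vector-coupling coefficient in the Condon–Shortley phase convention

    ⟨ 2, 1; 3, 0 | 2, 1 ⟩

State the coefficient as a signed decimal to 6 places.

-0.534522  (= −√(2/7))

√[5·3!1!3!/8! · 3!1!3!3!3!1!] = √(81/14)
  +(−1)^0/∏(0,3,1,3,0,0)! = 1/36  (running 1/36)
  +(−1)^1/∏(1,2,0,2,1,1)! = -1/4  (running -2/9)
⟨..|..⟩ = √(81/14)·(-2/9) = -0.534522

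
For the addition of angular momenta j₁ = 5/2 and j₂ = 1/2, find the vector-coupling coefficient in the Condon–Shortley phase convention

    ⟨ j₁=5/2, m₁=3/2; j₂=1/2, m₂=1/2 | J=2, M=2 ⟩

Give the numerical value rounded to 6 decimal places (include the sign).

-0.408248  (= −√(1/6))

j₁+j₂−J=1  J+j₁−j₂=4  J−j₁+j₂=0  j₁+j₂+J+1=6
(j₁±m₁, j₂±m₂, J±M) = (4,1,1,0,4,0)
P² = 96
sum k=1..1:
  [1] −1/24 = -1/24
S = -1/24
C² = P²·S² = 1/6 ; C = -0.408248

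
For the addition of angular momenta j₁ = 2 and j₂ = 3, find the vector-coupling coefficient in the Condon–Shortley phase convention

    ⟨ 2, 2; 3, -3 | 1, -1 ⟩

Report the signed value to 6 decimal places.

+√(3/7) ≈ +0.654654

√[3·4!0!2!/7! · 4!0!0!6!0!2!] = √(6912/7)
  +(−1)^0/∏(0,4,0,0,0,2)! = 1/48  (running 1/48)
⟨..|..⟩ = √(6912/7)·(1/48) = +0.654654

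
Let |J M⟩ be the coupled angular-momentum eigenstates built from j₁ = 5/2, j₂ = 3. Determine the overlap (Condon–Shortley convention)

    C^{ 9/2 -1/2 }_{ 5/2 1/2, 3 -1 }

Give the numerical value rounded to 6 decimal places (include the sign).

+√(160/693) ≈ +0.480500

√[10·1!4!5!/11! · 3!2!2!4!4!5!] = √(92160/77)
  +(−1)^0/∏(0,1,2,2,2,3)! = 1/48  (running 1/48)
  +(−1)^1/∏(1,0,1,1,3,4)! = -1/144  (running 1/72)
⟨..|..⟩ = √(92160/77)·(1/72) = +0.480500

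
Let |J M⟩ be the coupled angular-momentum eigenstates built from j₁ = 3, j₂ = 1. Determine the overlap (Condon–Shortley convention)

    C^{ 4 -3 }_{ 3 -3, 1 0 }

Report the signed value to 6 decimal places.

+0.500000

√[9·0!6!2!/9! · 0!6!1!1!1!7!] = √(129600)
  +(−1)^0/∏(0,0,6,1,0,1)! = 1/720  (running 1/720)
⟨..|..⟩ = √(129600)·(1/720) = +0.500000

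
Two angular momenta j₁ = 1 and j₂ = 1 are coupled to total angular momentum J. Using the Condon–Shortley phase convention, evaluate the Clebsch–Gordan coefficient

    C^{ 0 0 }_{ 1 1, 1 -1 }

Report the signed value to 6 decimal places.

j₁+j₂−J=2  J+j₁−j₂=0  J−j₁+j₂=0  j₁+j₂+J+1=3
(j₁±m₁, j₂±m₂, J±M) = (2,0,0,2,0,0)
P² = 4/3
sum k=0..0:
  [0] +1/2 = 1/2
S = 1/2
C² = P²·S² = 1/3 ; C = +0.577350

+√(1/3) ≈ +0.577350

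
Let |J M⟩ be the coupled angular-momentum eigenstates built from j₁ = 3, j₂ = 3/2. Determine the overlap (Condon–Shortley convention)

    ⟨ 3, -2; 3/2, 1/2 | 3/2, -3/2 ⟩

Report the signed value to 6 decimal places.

+√(2/7) ≈ +0.534522

triangle: 3!×3!×0!/7! = 36/5040
(j±m)!: 1!×5!×2!×1!×0!×3! = 1440
prefactor² = (2J+1)×Δ×N² = 288/7
  k=2: +1/(2!×1!×3!×0!×0!×0!) = 1/12
Σ = 1/12  ⇒  CG² = 288/7×1/12² = 2/7
CG = +√(2/7) = +0.534522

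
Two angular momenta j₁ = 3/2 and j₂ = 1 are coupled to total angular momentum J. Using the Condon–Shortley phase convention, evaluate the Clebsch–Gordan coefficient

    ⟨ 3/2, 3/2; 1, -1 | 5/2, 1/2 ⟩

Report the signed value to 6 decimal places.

+0.316228  (= +√(1/10))

√[6·0!3!2!/6! · 3!0!0!2!3!2!] = √(72/5)
  +(−1)^0/∏(0,0,0,0,3,2)! = 1/12  (running 1/12)
⟨..|..⟩ = √(72/5)·(1/12) = +0.316228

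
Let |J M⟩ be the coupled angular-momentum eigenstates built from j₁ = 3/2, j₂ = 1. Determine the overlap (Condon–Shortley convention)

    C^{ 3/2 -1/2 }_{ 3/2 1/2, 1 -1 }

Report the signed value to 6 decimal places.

j₁+j₂−J=1  J+j₁−j₂=2  J−j₁+j₂=1  j₁+j₂+J+1=5
(j₁±m₁, j₂±m₂, J±M) = (2,1,0,2,1,2)
P² = 8/15
sum k=0..0:
  [0] +1/1 = 1
S = 1
C² = P²·S² = 8/15 ; C = +0.730297

+√(8/15) ≈ +0.730297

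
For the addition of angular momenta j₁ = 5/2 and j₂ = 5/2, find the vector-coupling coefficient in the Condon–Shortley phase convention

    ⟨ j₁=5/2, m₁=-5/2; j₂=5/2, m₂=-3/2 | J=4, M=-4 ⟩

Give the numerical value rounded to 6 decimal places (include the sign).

-0.707107

triangle: 1!×4!×4!/10! = 576/3628800
(j±m)!: 0!×5!×1!×4!×0!×8! = 116121600
prefactor² = (2J+1)×Δ×N² = 165888
  k=1: −1/(1!×0!×4!×0!×0!×4!) = -1/576
Σ = -1/576  ⇒  CG² = 165888×(-1/576)² = 1/2
CG = −√(1/2) = -0.707107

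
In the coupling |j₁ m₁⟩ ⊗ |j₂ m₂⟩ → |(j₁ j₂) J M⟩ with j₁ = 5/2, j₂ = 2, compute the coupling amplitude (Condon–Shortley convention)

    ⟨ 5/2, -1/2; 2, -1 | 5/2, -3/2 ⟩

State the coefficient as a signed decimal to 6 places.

j₁+j₂−J=2  J+j₁−j₂=3  J−j₁+j₂=2  j₁+j₂+J+1=8
(j₁±m₁, j₂±m₂, J±M) = (2,3,1,3,1,4)
P² = 216/35
sum k=0..1:
  [0] +1/12 = 1/12
  [1] −1/4 = -1/4
S = -1/6
C² = P²·S² = 6/35 ; C = -0.414039

-0.414039  (= −√(6/35))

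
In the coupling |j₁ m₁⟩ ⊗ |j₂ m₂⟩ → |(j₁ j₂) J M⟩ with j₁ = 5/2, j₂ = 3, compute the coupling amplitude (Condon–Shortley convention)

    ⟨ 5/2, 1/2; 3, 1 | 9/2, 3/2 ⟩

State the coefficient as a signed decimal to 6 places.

−√(5/231) = -0.147122

√[10·1!4!5!/11! · 3!2!4!2!6!3!] = √(138240/77)
  +(−1)^0/∏(0,1,2,4,2,1)! = 1/96  (running 1/96)
  +(−1)^1/∏(1,0,1,3,3,2)! = -1/72  (running -1/288)
⟨..|..⟩ = √(138240/77)·(-1/288) = -0.147122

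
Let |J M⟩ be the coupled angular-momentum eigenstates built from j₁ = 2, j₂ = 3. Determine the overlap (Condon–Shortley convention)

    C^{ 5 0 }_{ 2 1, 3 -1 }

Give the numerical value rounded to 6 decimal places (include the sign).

triangle: 0!×4!×6!/11! = 17280/39916800
(j±m)!: 3!×1!×2!×4!×5!×5! = 4147200
prefactor² = (2J+1)×Δ×N² = 138240/7
  k=0: +1/(0!×0!×1!×2!×3!×4!) = 1/288
Σ = 1/288  ⇒  CG² = 138240/7×1/288² = 5/21
CG = +√(5/21) = +0.487950

+0.487950  (= +√(5/21))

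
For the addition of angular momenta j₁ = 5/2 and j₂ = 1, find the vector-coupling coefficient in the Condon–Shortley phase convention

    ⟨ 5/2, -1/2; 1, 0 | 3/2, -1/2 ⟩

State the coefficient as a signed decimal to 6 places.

−√(2/5) ≈ -0.632456

j₁+j₂−J=2  J+j₁−j₂=3  J−j₁+j₂=0  j₁+j₂+J+1=6
(j₁±m₁, j₂±m₂, J±M) = (2,3,1,1,1,2)
P² = 8/5
sum k=1..1:
  [1] −1/2 = -1/2
S = -1/2
C² = P²·S² = 2/5 ; C = -0.632456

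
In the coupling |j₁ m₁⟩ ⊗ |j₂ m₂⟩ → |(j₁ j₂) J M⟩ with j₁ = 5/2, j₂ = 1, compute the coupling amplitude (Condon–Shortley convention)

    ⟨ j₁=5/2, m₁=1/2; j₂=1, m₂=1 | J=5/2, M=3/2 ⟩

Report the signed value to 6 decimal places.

−√(16/35) ≈ -0.676123

triangle: 1!*4!*1!/7! = 24/5040
(j±m)!: 3!*2!*2!*0!*4!*1! = 576
prefactor² = (2J+1)*Δ*N² = 576/35
  k=1: −1/(1!*0!*1!*1!*3!*0!) = -1/6
Σ = -1/6  ⇒  CG² = 576/35*(-1/6)² = 16/35
CG = −√(16/35) = -0.676123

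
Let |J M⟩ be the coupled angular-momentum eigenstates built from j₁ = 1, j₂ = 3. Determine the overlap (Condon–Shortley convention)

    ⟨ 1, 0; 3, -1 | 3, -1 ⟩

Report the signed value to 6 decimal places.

√[7·1!1!5!/8! · 1!1!2!4!2!4!] = √(48)
  +(−1)^0/∏(0,1,1,2,0,3)! = 1/12  (running 1/12)
  +(−1)^1/∏(1,0,0,1,1,4)! = -1/24  (running 1/24)
⟨..|..⟩ = √(48)·(1/24) = +0.288675

+√(1/12) ≈ +0.288675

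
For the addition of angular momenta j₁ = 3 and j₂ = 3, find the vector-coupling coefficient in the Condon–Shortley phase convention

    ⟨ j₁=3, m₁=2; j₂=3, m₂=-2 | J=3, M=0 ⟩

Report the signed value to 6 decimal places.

triangle: 3!·3!·3!/10! = 216/3628800
(j±m)!: 5!·1!·1!·5!·3!·3! = 518400
prefactor² = (2J+1)·Δ·N² = 216
  k=0: +1/(0!·3!·1!·1!·2!·2!) = 1/24
  k=1: −1/(1!·2!·0!·0!·3!·3!) = -1/72
Σ = 1/36  ⇒  CG² = 216·1/36² = 1/6
CG = +√(1/6) = +0.408248

+√(1/6) ≈ +0.408248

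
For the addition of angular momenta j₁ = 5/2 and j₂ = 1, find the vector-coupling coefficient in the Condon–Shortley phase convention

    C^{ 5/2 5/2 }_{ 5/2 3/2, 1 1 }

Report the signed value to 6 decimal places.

√[6·1!4!1!/7! · 4!1!2!0!5!0!] = √(1152/7)
  +(−1)^1/∏(1,0,0,1,4,0)! = -1/24  (running -1/24)
⟨..|..⟩ = √(1152/7)·(-1/24) = -0.534522

−√(2/7) ≈ -0.534522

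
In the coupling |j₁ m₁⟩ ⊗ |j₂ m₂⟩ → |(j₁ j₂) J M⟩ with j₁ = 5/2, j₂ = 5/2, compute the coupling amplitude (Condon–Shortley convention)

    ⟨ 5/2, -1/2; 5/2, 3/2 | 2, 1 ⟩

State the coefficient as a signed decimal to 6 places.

triangle: 3!×2!×2!/8! = 24/40320
(j±m)!: 2!×3!×4!×1!×3!×1! = 1728
prefactor² = (2J+1)×Δ×N² = 36/7
  k=2: +1/(2!×1!×1!×2!×1!×0!) = 1/4
  k=3: −1/(3!×0!×0!×1!×2!×1!) = -1/12
Σ = 1/6  ⇒  CG² = 36/7×1/6² = 1/7
CG = +√(1/7) = +0.377964

+0.377964  (= +√(1/7))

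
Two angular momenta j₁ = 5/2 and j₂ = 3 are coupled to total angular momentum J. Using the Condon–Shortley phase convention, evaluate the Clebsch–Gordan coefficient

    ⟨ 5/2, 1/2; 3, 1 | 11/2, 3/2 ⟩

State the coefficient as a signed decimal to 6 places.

triangle: 0!*5!*6!/12! = 86400/479001600
(j±m)!: 3!*2!*4!*2!*7!*4! = 69672960
prefactor² = (2J+1)*Δ*N² = 1658880/11
  k=0: +1/(0!*0!*2!*4!*3!*2!) = 1/576
Σ = 1/576  ⇒  CG² = 1658880/11*1/576² = 5/11
CG = +√(5/11) = +0.674200

+0.674200  (= +√(5/11))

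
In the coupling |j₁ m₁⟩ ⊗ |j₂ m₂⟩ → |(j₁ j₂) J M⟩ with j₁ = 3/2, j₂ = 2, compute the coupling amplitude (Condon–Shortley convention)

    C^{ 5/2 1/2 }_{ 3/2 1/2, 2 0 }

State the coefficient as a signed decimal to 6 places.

triangle: 1!*2!*3!/7! = 12/5040
(j±m)!: 2!*1!*2!*2!*3!*2! = 96
prefactor² = (2J+1)*Δ*N² = 48/35
  k=0: +1/(0!*1!*1!*2!*1!*1!) = 1/2
  k=1: −1/(1!*0!*0!*1!*2!*2!) = -1/4
Σ = 1/4  ⇒  CG² = 48/35*1/4² = 3/35
CG = +√(3/35) = +0.292770

+0.292770  (= +√(3/35))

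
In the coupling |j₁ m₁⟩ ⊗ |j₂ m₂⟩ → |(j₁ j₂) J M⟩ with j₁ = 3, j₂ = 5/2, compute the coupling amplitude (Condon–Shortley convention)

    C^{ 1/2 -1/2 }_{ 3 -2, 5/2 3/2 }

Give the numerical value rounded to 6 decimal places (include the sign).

√[2·5!1!0!/7! · 1!5!4!1!0!1!] = √(960/7)
  +(−1)^4/∏(4,1,1,0,0,0)! = 1/24  (running 1/24)
⟨..|..⟩ = √(960/7)·(1/24) = +0.487950

+0.487950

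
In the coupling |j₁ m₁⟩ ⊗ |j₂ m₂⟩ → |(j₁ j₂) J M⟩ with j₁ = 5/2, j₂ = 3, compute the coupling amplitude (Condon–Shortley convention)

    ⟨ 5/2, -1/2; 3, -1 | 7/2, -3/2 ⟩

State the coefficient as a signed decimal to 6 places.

triangle: 2!·3!·4!/10! = 288/3628800
(j±m)!: 2!·3!·2!·4!·2!·5! = 138240
prefactor² = (2J+1)·Δ·N² = 3072/35
  k=0: +1/(0!·2!·3!·2!·0!·2!) = 1/48
  k=1: −1/(1!·1!·2!·1!·1!·3!) = -1/12
  k=2: +1/(2!·0!·1!·0!·2!·4!) = 1/96
Σ = -5/96  ⇒  CG² = 3072/35·(-5/96)² = 5/21
CG = −√(5/21) = -0.487950

−√(5/21) = -0.487950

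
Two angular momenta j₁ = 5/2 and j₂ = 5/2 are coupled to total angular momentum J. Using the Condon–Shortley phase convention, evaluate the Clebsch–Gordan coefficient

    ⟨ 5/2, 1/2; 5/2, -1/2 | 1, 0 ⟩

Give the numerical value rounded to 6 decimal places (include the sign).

triangle: 4!×1!×1!/7! = 24/5040
(j±m)!: 3!×2!×2!×3!×1!×1! = 144
prefactor² = (2J+1)×Δ×N² = 72/35
  k=1: −1/(1!×3!×1!×1!×0!×0!) = -1/6
  k=2: +1/(2!×2!×0!×0!×1!×1!) = 1/4
Σ = 1/12  ⇒  CG² = 72/35×1/12² = 1/70
CG = +√(1/70) = +0.119523

+0.119523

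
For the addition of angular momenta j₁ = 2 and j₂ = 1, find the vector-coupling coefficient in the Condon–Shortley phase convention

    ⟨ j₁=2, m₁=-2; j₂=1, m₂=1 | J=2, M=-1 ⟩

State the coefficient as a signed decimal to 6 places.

triangle: 1!·3!·1!/6! = 6/720
(j±m)!: 0!·4!·2!·0!·1!·3! = 288
prefactor² = (2J+1)·Δ·N² = 12
  k=1: −1/(1!·0!·3!·1!·0!·0!) = -1/6
Σ = -1/6  ⇒  CG² = 12·(-1/6)² = 1/3
CG = −√(1/3) = -0.577350

-0.577350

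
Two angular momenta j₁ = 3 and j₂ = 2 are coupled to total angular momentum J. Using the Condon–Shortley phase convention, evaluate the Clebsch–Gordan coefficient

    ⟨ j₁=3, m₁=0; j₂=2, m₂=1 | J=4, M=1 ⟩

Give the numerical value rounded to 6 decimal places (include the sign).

√[9·1!5!3!/10! · 3!3!3!1!5!3!] = √(1944/7)
  +(−1)^0/∏(0,1,3,3,2,0)! = 1/72  (running 1/72)
  +(−1)^1/∏(1,0,2,2,3,1)! = -1/24  (running -1/36)
⟨..|..⟩ = √(1944/7)·(-1/36) = -0.462910

-0.462910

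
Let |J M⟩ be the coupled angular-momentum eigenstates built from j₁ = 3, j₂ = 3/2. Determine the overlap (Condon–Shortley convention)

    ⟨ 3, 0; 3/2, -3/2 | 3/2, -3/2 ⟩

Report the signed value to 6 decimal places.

+0.169031  (= +√(1/35))

triangle: 3!*3!*0!/7! = 36/5040
(j±m)!: 3!*3!*0!*3!*0!*3! = 1296
prefactor² = (2J+1)*Δ*N² = 1296/35
  k=0: +1/(0!*3!*3!*0!*0!*0!) = 1/36
Σ = 1/36  ⇒  CG² = 1296/35*1/36² = 1/35
CG = +√(1/35) = +0.169031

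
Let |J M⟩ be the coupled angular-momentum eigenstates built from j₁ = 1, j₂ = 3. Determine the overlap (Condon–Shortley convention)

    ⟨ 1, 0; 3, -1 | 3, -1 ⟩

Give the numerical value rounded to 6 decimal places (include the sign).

j₁+j₂−J=1  J+j₁−j₂=1  J−j₁+j₂=5  j₁+j₂+J+1=8
(j₁±m₁, j₂±m₂, J±M) = (1,1,2,4,2,4)
P² = 48
sum k=0..1:
  [0] +1/12 = 1/12
  [1] −1/24 = -1/24
S = 1/24
C² = P²·S² = 1/12 ; C = +0.288675

+√(1/12) = +0.288675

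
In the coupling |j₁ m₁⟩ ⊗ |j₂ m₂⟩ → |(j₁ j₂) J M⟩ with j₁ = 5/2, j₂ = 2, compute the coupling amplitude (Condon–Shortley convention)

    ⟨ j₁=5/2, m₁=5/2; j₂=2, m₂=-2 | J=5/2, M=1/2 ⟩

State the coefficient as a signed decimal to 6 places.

triangle: 2!·3!·2!/8! = 24/40320
(j±m)!: 5!·0!·0!·4!·3!·2! = 34560
prefactor² = (2J+1)·Δ·N² = 864/7
  k=0: +1/(0!·2!·0!·0!·3!·2!) = 1/24
Σ = 1/24  ⇒  CG² = 864/7·1/24² = 3/14
CG = +√(3/14) = +0.462910

+√(3/14) ≈ +0.462910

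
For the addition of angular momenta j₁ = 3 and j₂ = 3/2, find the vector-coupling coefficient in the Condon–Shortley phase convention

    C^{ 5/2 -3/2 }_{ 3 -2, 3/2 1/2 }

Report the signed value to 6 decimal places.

√[6·2!4!1!/8! · 1!5!2!1!1!4!] = √(288/7)
  +(−1)^1/∏(1,1,4,1,0,0)! = -1/24  (running -1/24)
  +(−1)^2/∏(2,0,3,0,1,1)! = 1/12  (running 1/24)
⟨..|..⟩ = √(288/7)·(1/24) = +0.267261

+√(1/14) ≈ +0.267261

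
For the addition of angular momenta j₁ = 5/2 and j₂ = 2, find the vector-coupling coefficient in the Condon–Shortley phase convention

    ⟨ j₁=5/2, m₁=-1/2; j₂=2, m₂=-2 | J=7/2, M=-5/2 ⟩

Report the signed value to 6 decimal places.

j₁+j₂−J=1  J+j₁−j₂=4  J−j₁+j₂=3  j₁+j₂+J+1=9
(j₁±m₁, j₂±m₂, J±M) = (2,3,0,4,1,6)
P² = 4608/7
sum k=0..0:
  [0] +1/36 = 1/36
S = 1/36
C² = P²·S² = 32/63 ; C = +0.712697

+0.712697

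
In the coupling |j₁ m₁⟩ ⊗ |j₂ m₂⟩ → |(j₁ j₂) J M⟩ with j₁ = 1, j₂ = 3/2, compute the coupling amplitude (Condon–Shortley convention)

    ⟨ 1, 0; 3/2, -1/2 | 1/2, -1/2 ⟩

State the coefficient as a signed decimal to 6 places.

j₁+j₂−J=2  J+j₁−j₂=0  J−j₁+j₂=1  j₁+j₂+J+1=4
(j₁±m₁, j₂±m₂, J±M) = (1,1,1,2,0,1)
P² = 1/3
sum k=1..1:
  [1] −1/1 = -1
S = -1
C² = P²·S² = 1/3 ; C = -0.577350

-0.577350  (= −√(1/3))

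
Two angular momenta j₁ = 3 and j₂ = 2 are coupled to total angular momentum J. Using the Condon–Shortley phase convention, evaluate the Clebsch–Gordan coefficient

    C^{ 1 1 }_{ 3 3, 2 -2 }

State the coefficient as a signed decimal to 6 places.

j₁+j₂−J=4  J+j₁−j₂=2  J−j₁+j₂=0  j₁+j₂+J+1=7
(j₁±m₁, j₂±m₂, J±M) = (6,0,0,4,2,0)
P² = 6912/7
sum k=0..0:
  [0] +1/48 = 1/48
S = 1/48
C² = P²·S² = 3/7 ; C = +0.654654

+0.654654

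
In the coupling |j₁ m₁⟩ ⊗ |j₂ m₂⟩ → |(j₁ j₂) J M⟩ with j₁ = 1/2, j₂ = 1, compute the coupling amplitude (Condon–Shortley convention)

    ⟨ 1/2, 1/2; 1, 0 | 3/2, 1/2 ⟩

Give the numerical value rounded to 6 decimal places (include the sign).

j₁+j₂−J=0  J+j₁−j₂=1  J−j₁+j₂=2  j₁+j₂+J+1=4
(j₁±m₁, j₂±m₂, J±M) = (1,0,1,1,2,1)
P² = 2/3
sum k=0..0:
  [0] +1/1 = 1
S = 1
C² = P²·S² = 2/3 ; C = +0.816497

+√(2/3) ≈ +0.816497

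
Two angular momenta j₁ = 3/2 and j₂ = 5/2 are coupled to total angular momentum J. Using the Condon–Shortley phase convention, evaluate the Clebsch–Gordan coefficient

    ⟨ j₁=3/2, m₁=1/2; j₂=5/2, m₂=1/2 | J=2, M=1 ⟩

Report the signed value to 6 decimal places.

√[5·2!1!3!/7! · 2!1!3!2!3!1!] = √(12/7)
  +(−1)^0/∏(0,2,1,3,0,0)! = 1/12  (running 1/12)
  +(−1)^1/∏(1,1,0,2,1,1)! = -1/2  (running -5/12)
⟨..|..⟩ = √(12/7)·(-5/12) = -0.545545

-0.545545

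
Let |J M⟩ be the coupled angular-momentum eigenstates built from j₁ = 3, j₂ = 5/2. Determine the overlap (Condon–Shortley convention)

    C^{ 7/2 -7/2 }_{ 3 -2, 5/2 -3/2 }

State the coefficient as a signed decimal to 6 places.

−√(4/9) = -0.666667

j₁+j₂−J=2  J+j₁−j₂=4  J−j₁+j₂=3  j₁+j₂+J+1=10
(j₁±m₁, j₂±m₂, J±M) = (1,5,1,4,0,7)
P² = 9216
sum k=1..1:
  [1] −1/144 = -1/144
S = -1/144
C² = P²·S² = 4/9 ; C = -0.666667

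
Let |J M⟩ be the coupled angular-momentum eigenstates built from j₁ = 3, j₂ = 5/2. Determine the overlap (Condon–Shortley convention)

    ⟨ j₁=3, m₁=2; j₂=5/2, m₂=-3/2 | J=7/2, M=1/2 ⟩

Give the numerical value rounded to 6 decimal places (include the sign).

+0.563436

√[8·2!4!3!/10! · 5!1!1!4!4!3!] = √(9216/35)
  +(−1)^0/∏(0,2,1,1,3,2)! = 1/24  (running 1/24)
  +(−1)^1/∏(1,1,0,0,4,3)! = -1/144  (running 5/144)
⟨..|..⟩ = √(9216/35)·(5/144) = +0.563436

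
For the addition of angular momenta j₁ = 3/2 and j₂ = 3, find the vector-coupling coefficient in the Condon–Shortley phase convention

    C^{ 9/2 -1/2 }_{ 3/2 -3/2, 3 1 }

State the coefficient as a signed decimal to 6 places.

j₁+j₂−J=0  J+j₁−j₂=3  J−j₁+j₂=6  j₁+j₂+J+1=10
(j₁±m₁, j₂±m₂, J±M) = (0,3,4,2,4,5)
P² = 69120/7
sum k=0..0:
  [0] +1/288 = 1/288
S = 1/288
C² = P²·S² = 5/42 ; C = +0.345033

+√(5/42) ≈ +0.345033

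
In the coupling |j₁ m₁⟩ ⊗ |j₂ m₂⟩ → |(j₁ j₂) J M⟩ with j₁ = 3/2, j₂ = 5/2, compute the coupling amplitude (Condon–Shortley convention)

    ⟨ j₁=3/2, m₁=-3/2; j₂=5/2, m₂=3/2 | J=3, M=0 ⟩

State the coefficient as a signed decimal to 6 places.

-0.547723

triangle: 1!×2!×4!/8! = 48/40320
(j±m)!: 0!×3!×4!×1!×3!×3! = 5184
prefactor² = (2J+1)×Δ×N² = 216/5
  k=1: −1/(1!×0!×2!×3!×0!×1!) = -1/12
Σ = -1/12  ⇒  CG² = 216/5×(-1/12)² = 3/10
CG = −√(3/10) = -0.547723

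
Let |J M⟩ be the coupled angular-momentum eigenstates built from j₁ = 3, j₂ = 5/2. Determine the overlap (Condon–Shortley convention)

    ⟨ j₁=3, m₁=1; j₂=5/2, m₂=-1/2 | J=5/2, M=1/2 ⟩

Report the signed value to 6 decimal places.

triangle: 3!×3!×2!/9! = 72/362880
(j±m)!: 4!×2!×2!×3!×3!×2! = 6912
prefactor² = (2J+1)×Δ×N² = 288/35
  k=0: +1/(0!×3!×2!×2!×1!×0!) = 1/24
  k=1: −1/(1!×2!×1!×1!×2!×1!) = -1/4
  k=2: +1/(2!×1!×0!×0!×3!×2!) = 1/24
Σ = -1/6  ⇒  CG² = 288/35×(-1/6)² = 8/35
CG = −√(8/35) = -0.478091

−√(8/35) = -0.478091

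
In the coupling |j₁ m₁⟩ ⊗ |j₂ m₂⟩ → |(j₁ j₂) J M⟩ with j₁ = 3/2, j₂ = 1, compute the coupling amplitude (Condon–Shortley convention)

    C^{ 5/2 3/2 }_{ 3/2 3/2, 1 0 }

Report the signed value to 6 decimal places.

+√(2/5) ≈ +0.632456

triangle: 0!*3!*2!/6! = 12/720
(j±m)!: 3!*0!*1!*1!*4!*1! = 144
prefactor² = (2J+1)*Δ*N² = 72/5
  k=0: +1/(0!*0!*0!*1!*3!*1!) = 1/6
Σ = 1/6  ⇒  CG² = 72/5*1/6² = 2/5
CG = +√(2/5) = +0.632456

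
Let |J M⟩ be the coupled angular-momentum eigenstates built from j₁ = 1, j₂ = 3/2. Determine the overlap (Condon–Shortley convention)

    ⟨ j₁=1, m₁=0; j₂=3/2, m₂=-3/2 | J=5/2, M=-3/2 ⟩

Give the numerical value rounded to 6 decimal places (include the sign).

j₁+j₂−J=0  J+j₁−j₂=2  J−j₁+j₂=3  j₁+j₂+J+1=6
(j₁±m₁, j₂±m₂, J±M) = (1,1,0,3,1,4)
P² = 72/5
sum k=0..0:
  [0] +1/6 = 1/6
S = 1/6
C² = P²·S² = 2/5 ; C = +0.632456

+0.632456  (= +√(2/5))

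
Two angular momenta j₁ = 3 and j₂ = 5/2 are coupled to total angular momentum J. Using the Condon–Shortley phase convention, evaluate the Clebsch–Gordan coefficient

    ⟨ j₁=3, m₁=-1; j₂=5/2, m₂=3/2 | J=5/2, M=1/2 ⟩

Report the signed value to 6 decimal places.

√[6·3!3!2!/9! · 2!4!4!1!3!2!] = √(576/35)
  +(−1)^2/∏(2,1,2,2,1,0)! = 1/8  (running 1/8)
  +(−1)^3/∏(3,0,1,1,2,1)! = -1/12  (running 1/24)
⟨..|..⟩ = √(576/35)·(1/24) = +0.169031

+√(1/35) ≈ +0.169031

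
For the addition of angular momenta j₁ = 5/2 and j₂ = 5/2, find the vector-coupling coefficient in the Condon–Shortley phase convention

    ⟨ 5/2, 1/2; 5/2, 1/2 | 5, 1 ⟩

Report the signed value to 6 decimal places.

√[11·0!5!5!/11! · 3!2!3!2!6!4!] = √(69120/7)
  +(−1)^0/∏(0,0,2,3,3,2)! = 1/144  (running 1/144)
⟨..|..⟩ = √(69120/7)·(1/144) = +0.690066

+0.690066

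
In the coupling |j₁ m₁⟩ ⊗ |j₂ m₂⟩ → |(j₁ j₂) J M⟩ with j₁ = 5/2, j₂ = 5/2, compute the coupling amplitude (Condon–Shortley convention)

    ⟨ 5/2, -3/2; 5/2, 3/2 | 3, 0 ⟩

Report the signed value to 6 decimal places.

j₁+j₂−J=2  J+j₁−j₂=3  J−j₁+j₂=3  j₁+j₂+J+1=9
(j₁±m₁, j₂±m₂, J±M) = (1,4,4,1,3,3)
P² = 144/5
sum k=1..2:
  [1] −1/36 = -1/36
  [2] +1/8 = 1/8
S = 7/72
C² = P²·S² = 49/180 ; C = +0.521749

+√(49/180) = +0.521749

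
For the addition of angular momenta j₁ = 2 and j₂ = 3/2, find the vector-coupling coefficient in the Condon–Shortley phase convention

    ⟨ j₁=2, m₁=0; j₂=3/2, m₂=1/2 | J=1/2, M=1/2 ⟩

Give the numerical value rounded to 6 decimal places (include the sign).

√[2·3!1!0!/5! · 2!2!2!1!1!0!] = √(4/5)
  +(−1)^2/∏(2,1,0,0,1,0)! = 1/2  (running 1/2)
⟨..|..⟩ = √(4/5)·(1/2) = +0.447214

+√(1/5) = +0.447214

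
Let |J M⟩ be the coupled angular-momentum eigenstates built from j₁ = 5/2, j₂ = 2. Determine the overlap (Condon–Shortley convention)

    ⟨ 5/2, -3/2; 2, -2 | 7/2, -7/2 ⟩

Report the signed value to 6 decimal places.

+√(4/9) = +0.666667

√[8·1!4!3!/9! · 1!4!0!4!0!7!] = √(9216)
  +(−1)^0/∏(0,1,4,0,0,3)! = 1/144  (running 1/144)
⟨..|..⟩ = √(9216)·(1/144) = +0.666667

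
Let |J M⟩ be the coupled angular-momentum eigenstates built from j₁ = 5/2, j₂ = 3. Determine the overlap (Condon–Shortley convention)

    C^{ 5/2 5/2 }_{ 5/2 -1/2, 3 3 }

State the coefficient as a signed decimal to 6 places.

√[6·3!2!3!/9! · 2!3!6!0!5!0!] = √(8640/7)
  +(−1)^3/∏(3,0,0,3,2,0)! = -1/72  (running -1/72)
⟨..|..⟩ = √(8640/7)·(-1/72) = -0.487950

−√(5/21) = -0.487950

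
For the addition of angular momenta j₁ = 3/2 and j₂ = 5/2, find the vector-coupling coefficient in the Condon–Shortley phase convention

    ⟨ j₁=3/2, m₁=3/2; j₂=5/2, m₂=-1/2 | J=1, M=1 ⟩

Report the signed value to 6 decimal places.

+0.223607  (= +√(1/20))

triangle: 3!·0!·2!/6! = 12/720
(j±m)!: 3!·0!·2!·3!·2!·0! = 144
prefactor² = (2J+1)·Δ·N² = 36/5
  k=0: +1/(0!·3!·0!·2!·0!·0!) = 1/12
Σ = 1/12  ⇒  CG² = 36/5·1/12² = 1/20
CG = +√(1/20) = +0.223607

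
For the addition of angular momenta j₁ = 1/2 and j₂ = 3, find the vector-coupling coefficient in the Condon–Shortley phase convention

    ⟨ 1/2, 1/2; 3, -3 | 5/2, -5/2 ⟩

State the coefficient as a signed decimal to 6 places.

+√(6/7) ≈ +0.925820

j₁+j₂−J=1  J+j₁−j₂=0  J−j₁+j₂=5  j₁+j₂+J+1=7
(j₁±m₁, j₂±m₂, J±M) = (1,0,0,6,0,5)
P² = 86400/7
sum k=0..0:
  [0] +1/120 = 1/120
S = 1/120
C² = P²·S² = 6/7 ; C = +0.925820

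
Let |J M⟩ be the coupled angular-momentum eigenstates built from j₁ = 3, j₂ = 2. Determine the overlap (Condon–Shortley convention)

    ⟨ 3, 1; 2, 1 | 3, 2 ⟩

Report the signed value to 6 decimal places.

−√(1/4) = -0.500000

j₁+j₂−J=2  J+j₁−j₂=4  J−j₁+j₂=2  j₁+j₂+J+1=9
(j₁±m₁, j₂±m₂, J±M) = (4,2,3,1,5,1)
P² = 64
sum k=1..2:
  [1] −1/12 = -1/12
  [2] +1/48 = 1/48
S = -1/16
C² = P²·S² = 1/4 ; C = -0.500000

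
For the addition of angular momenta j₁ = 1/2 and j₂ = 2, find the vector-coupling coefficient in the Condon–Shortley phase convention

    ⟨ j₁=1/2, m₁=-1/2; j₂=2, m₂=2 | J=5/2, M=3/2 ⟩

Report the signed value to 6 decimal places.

√[6·0!1!4!/6! · 0!1!4!0!4!1!] = √(576/5)
  +(−1)^0/∏(0,0,1,4,0,0)! = 1/24  (running 1/24)
⟨..|..⟩ = √(576/5)·(1/24) = +0.447214

+0.447214  (= +√(1/5))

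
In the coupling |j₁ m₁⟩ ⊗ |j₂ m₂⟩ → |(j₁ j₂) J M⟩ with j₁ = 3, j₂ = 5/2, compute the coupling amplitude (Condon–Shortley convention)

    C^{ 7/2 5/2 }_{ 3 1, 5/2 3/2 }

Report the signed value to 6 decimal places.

−√(10/63) ≈ -0.398410

triangle: 2!*4!*3!/10! = 288/3628800
(j±m)!: 4!*2!*4!*1!*6!*1! = 829440
prefactor² = (2J+1)*Δ*N² = 18432/35
  k=1: −1/(1!*1!*1!*3!*3!*0!) = -1/36
  k=2: +1/(2!*0!*0!*2!*4!*1!) = 1/96
Σ = -5/288  ⇒  CG² = 18432/35*(-5/288)² = 10/63
CG = −√(10/63) = -0.398410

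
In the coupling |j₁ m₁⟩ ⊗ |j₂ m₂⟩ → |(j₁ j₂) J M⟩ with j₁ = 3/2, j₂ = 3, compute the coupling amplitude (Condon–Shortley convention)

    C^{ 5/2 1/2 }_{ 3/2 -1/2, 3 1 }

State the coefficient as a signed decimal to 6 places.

√[6·2!1!4!/8! · 1!2!4!2!3!2!] = √(288/35)
  +(−1)^1/∏(1,1,1,3,0,1)! = -1/6  (running -1/6)
  +(−1)^2/∏(2,0,0,2,1,2)! = 1/8  (running -1/24)
⟨..|..⟩ = √(288/35)·(-1/24) = -0.119523

-0.119523  (= −√(1/70))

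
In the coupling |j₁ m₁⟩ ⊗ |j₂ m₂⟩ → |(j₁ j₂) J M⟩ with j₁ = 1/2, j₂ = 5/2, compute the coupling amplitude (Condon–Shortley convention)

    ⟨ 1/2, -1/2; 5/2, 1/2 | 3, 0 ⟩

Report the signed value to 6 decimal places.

j₁+j₂−J=0  J+j₁−j₂=1  J−j₁+j₂=5  j₁+j₂+J+1=7
(j₁±m₁, j₂±m₂, J±M) = (0,1,3,2,3,3)
P² = 72
sum k=0..0:
  [0] +1/12 = 1/12
S = 1/12
C² = P²·S² = 1/2 ; C = +0.707107

+√(1/2) ≈ +0.707107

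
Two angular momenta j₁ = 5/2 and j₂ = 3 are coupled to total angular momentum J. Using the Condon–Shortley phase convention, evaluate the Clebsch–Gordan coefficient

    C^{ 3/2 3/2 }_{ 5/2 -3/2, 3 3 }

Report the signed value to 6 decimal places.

j₁+j₂−J=4  J+j₁−j₂=1  J−j₁+j₂=2  j₁+j₂+J+1=8
(j₁±m₁, j₂±m₂, J±M) = (1,4,6,0,3,0)
P² = 3456/7
sum k=4..4:
  [4] +1/48 = 1/48
S = 1/48
C² = P²·S² = 3/14 ; C = +0.462910

+√(3/14) = +0.462910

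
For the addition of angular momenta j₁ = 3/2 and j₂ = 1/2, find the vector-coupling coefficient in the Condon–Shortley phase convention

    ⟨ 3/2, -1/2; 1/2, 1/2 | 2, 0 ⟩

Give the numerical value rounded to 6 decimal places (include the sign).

j₁+j₂−J=0  J+j₁−j₂=3  J−j₁+j₂=1  j₁+j₂+J+1=5
(j₁±m₁, j₂±m₂, J±M) = (1,2,1,0,2,2)
P² = 2
sum k=0..0:
  [0] +1/2 = 1/2
S = 1/2
C² = P²·S² = 1/2 ; C = +0.707107

+√(1/2) = +0.707107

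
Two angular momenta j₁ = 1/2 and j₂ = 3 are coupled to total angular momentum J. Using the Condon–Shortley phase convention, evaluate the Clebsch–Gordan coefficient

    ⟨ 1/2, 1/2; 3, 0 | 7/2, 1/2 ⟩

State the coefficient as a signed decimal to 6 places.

triangle: 0!×1!×6!/8! = 720/40320
(j±m)!: 1!×0!×3!×3!×4!×3! = 5184
prefactor² = (2J+1)×Δ×N² = 5184/7
  k=0: +1/(0!×0!×0!×3!×1!×3!) = 1/36
Σ = 1/36  ⇒  CG² = 5184/7×1/36² = 4/7
CG = +√(4/7) = +0.755929

+√(4/7) = +0.755929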